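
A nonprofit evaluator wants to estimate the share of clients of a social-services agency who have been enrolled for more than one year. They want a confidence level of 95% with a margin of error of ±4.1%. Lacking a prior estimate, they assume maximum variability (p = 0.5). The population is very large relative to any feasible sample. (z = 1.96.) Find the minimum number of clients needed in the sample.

With p = 0.5, p(1−p) = 0.25.
n = z²·p(1−p)/E² = 1.96² × 0.2500 / 0.041² = 3.8416 × 0.2500 / 0.001681 ≈ 571.33.
Rounding up gives n = 572.

572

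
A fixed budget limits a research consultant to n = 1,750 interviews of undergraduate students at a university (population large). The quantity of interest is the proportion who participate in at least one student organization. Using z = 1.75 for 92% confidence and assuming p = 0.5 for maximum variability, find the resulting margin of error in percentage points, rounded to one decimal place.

2.1

SE(p̂) = √[p(1−p)/n] = √[0.2500/1750] = 0.01195.
E = z × SE = 1.75 × 0.01195 = 0.02092, or 2.1 percentage points.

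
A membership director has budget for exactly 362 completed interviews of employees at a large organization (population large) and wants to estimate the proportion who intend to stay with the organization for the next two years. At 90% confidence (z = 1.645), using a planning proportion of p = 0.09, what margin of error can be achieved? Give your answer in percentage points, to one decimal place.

2.5

SE(p̂) = √[p(1−p)/n] = √[0.0819/362] = 0.01504.
E = z × SE = 1.645 × 0.01504 = 0.02474, or 2.5 percentage points.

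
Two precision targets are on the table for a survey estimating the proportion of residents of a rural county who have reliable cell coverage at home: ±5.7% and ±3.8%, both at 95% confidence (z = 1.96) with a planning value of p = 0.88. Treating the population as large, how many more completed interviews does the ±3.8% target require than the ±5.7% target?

156

At ±5.7%: n = 1.96² × 0.1056 / 0.057² ≈ 124.86 → 125.
At ±3.8%: n = 1.96² × 0.1056 / 0.038² ≈ 280.94 → 281.
Additional respondents: 281 − 125 = 156.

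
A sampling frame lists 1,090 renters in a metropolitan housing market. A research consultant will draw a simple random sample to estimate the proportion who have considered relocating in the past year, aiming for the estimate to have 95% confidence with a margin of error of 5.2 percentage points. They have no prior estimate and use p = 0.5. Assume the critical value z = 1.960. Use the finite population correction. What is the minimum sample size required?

269

Unadjusted: n₀ = 1.960² × 0.50 × 0.50 / 0.052² ≈ 355.18, so n₀ = 356.
Finite population correction with N = 1,090: n = n₀ / (1 + (n₀−1)/N) = 356 / (1 + 355/1090) = 356 / 1.3257 ≈ 268.54.
Rounding up, n = 269.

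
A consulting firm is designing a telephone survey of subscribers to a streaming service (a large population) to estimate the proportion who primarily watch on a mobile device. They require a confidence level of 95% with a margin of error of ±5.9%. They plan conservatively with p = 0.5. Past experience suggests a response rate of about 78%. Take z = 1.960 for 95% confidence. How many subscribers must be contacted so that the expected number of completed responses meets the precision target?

Completed interviews needed: n₀ = 1.960² × 0.2500 / 0.059² ≈ 275.90 → 276.
At a 78% response rate, contacts needed = 276 / 0.78 ≈ 353.85 → 354.

354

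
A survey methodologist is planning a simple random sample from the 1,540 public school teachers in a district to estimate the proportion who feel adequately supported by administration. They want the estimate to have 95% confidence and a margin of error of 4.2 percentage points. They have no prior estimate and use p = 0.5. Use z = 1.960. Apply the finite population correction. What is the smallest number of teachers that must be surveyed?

403

Unadjusted: n₀ = 1.960² × 0.50 × 0.50 / 0.042² ≈ 544.44, so n₀ = 545.
Finite population correction with N = 1,540: n = n₀ / (1 + (n₀−1)/N) = 545 / (1 + 544/1540) = 545 / 1.3532 ≈ 402.74.
Rounding up, n = 403.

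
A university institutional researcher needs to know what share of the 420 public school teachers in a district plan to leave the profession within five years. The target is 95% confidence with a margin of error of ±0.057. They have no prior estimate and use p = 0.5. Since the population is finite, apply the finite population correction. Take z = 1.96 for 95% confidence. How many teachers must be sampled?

174

Unadjusted: n₀ = 1.96² × 0.50 × 0.50 / 0.057² ≈ 295.60, so n₀ = 296.
Finite population correction with N = 420: n = n₀ / (1 + (n₀−1)/N) = 296 / (1 + 295/420) = 296 / 1.7024 ≈ 173.87.
Rounding up, n = 174.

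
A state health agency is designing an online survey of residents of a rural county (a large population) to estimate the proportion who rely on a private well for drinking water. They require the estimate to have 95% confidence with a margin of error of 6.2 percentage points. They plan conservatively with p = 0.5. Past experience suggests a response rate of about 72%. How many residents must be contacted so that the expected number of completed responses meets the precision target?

348

For 95% confidence, z = 1.960.
Completed interviews needed: n₀ = 1.960² × 0.2500 / 0.062² ≈ 249.84 → 250.
At a 72% response rate, contacts needed = 250 / 0.72 ≈ 347.22 → 348.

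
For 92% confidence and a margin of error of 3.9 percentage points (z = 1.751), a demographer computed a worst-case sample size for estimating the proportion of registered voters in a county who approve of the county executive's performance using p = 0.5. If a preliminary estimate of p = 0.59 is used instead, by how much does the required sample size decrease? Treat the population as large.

16

Conservative (p = 0.5): n = 1.751² × 0.25 / 0.039² ≈ 503.94 → 504.
Using p = 0.59: p(1−p) = 0.2419, so n = 1.751² × 0.2419 / 0.039² ≈ 487.62 → 488.
Reduction: 504 − 488 = 16.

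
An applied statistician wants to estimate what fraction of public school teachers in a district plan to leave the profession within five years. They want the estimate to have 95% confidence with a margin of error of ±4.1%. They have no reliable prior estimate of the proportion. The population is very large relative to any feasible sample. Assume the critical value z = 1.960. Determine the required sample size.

572

With no prior estimate, use p = 0.5, giving p(1−p) = 0.25.
n = z²·p(1−p)/E² = 1.960² × 0.2500 / 0.041² = 3.8416 × 0.2500 / 0.001681 ≈ 571.33.
Rounding up gives n = 572.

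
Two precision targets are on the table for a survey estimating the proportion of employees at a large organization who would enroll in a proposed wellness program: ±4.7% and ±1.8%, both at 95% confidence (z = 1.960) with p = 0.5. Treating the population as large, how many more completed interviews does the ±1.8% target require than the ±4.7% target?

2530

At ±4.7%: n = 1.960² × 0.2500 / 0.047² ≈ 434.77 → 435.
At ±1.8%: n = 1.960² × 0.2500 / 0.018² ≈ 2964.20 → 2965.
Additional respondents: 2965 − 435 = 2530.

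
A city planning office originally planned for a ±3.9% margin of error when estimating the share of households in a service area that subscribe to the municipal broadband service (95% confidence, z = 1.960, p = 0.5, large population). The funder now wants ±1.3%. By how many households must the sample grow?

At ±3.9%: n = 1.960² × 0.2500 / 0.039² ≈ 631.43 → 632.
At ±1.3%: n = 1.960² × 0.2500 / 0.013² ≈ 5682.84 → 5683.
Additional respondents: 5683 − 632 = 5051.

5051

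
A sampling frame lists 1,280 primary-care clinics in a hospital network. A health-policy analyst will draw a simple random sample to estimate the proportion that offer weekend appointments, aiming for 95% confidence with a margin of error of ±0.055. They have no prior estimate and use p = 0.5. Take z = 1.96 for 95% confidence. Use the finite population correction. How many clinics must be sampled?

255

Unadjusted: n₀ = 1.96² × 0.50 × 0.50 / 0.055² ≈ 317.49, so n₀ = 318.
Finite population correction with N = 1,280: n = n₀ / (1 + (n₀−1)/N) = 318 / (1 + 317/1280) = 318 / 1.2477 ≈ 254.88.
Rounding up, n = 255.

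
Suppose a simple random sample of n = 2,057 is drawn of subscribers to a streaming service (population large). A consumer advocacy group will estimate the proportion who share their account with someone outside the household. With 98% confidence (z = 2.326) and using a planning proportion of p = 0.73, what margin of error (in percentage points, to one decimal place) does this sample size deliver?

SE(p̂) = √[p(1−p)/n] = √[0.1971/2057] = 0.00979.
E = z × SE = 2.326 × 0.00979 = 0.02277, or 2.3 percentage points.

2.3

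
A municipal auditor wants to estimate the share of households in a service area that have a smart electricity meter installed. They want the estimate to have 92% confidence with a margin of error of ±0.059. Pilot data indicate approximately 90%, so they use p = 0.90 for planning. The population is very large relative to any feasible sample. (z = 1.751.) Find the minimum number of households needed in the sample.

80

With p = 0.90, p(1−p) = 0.0900.
n = z²·p(1−p)/E² = 1.751² × 0.0900 / 0.059² = 3.0660 × 0.0900 / 0.003481 ≈ 79.27.
Rounding up gives n = 80.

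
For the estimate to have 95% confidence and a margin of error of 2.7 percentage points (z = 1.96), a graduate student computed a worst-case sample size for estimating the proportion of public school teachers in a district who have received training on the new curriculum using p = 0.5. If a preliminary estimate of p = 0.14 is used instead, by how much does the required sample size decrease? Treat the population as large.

Conservative (p = 0.5): n = 1.96² × 0.25 / 0.027² ≈ 1317.42 → 1318.
Using p = 0.14: p(1−p) = 0.1204, so n = 1.96² × 0.1204 / 0.027² ≈ 634.47 → 635.
Reduction: 1318 − 635 = 683.

683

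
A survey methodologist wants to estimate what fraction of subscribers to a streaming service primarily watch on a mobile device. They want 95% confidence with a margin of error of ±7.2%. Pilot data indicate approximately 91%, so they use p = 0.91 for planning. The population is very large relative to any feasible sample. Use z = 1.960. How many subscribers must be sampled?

61

With p = 0.91, p(1−p) = 0.0819.
n = z²·p(1−p)/E² = 1.960² × 0.0819 / 0.072² = 3.8416 × 0.0819 / 0.005184 ≈ 60.69.
Rounding up gives n = 61.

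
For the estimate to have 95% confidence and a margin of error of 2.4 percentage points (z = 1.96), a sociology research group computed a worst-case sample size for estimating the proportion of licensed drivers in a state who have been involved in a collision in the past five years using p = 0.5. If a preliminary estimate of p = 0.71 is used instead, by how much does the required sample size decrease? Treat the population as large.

294

Conservative (p = 0.5): n = 1.96² × 0.25 / 0.024² ≈ 1667.36 → 1668.
Using p = 0.71: p(1−p) = 0.2059, so n = 1.96² × 0.2059 / 0.024² ≈ 1373.24 → 1374.
Reduction: 1668 − 1374 = 294.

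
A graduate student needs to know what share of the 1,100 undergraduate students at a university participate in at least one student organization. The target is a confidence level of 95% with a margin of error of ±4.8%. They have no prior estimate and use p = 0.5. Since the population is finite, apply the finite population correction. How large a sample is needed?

303

For 95% confidence, z = 1.960.
Unadjusted: n₀ = 1.960² × 0.50 × 0.50 / 0.048² ≈ 416.84, so n₀ = 417.
Finite population correction with N = 1,100: n = n₀ / (1 + (n₀−1)/N) = 417 / (1 + 416/1100) = 417 / 1.3782 ≈ 302.57.
Rounding up, n = 303.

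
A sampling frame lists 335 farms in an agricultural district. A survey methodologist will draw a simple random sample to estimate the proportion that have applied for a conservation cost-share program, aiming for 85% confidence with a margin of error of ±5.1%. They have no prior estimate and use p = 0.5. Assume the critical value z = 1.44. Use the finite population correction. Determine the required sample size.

126

Unadjusted: n₀ = 1.44² × 0.50 × 0.50 / 0.051² ≈ 199.31, so n₀ = 200.
Finite population correction with N = 335: n = n₀ / (1 + (n₀−1)/N) = 200 / (1 + 199/335) = 200 / 1.5940 ≈ 125.47.
Rounding up, n = 126.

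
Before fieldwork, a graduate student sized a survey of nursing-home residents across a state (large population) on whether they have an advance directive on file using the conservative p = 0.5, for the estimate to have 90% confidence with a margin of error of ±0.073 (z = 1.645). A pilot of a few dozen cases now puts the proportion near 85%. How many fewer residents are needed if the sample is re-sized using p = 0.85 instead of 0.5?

Conservative (p = 0.5): n = 1.645² × 0.25 / 0.073² ≈ 126.95 → 127.
Using p = 0.85: p(1−p) = 0.1275, so n = 1.645² × 0.1275 / 0.073² ≈ 64.74 → 65.
Reduction: 127 − 65 = 62.

62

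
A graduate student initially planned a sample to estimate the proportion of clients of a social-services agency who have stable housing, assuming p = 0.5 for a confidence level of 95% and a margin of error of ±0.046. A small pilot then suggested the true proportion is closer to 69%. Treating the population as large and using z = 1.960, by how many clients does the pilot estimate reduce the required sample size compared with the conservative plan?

65

Conservative (p = 0.5): n = 1.960² × 0.25 / 0.046² ≈ 453.88 → 454.
Using p = 0.69: p(1−p) = 0.2139, so n = 1.960² × 0.2139 / 0.046² ≈ 388.34 → 389.
Reduction: 454 − 389 = 65.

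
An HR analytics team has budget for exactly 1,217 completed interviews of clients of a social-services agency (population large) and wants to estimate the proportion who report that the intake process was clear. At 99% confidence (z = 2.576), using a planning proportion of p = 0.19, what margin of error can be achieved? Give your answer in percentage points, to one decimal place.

2.9

SE(p̂) = √[p(1−p)/n] = √[0.1539/1217] = 0.01125.
E = z × SE = 2.576 × 0.01125 = 0.02897, or 2.9 percentage points.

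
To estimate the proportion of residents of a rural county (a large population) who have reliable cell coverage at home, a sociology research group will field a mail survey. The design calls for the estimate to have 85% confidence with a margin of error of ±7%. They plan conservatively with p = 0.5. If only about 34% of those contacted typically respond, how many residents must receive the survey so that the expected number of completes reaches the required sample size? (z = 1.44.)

Completed interviews needed: n₀ = 1.44² × 0.2500 / 0.070² ≈ 105.80 → 106.
At a 34% response rate, contacts needed = 106 / 0.34 ≈ 311.76 → 312.

312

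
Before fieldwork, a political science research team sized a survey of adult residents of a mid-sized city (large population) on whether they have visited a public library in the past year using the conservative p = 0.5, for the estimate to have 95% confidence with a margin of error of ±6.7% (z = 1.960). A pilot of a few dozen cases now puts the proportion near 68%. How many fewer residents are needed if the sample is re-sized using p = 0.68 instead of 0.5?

Conservative (p = 0.5): n = 1.960² × 0.25 / 0.067² ≈ 213.95 → 214.
Using p = 0.68: p(1−p) = 0.2176, so n = 1.960² × 0.2176 / 0.067² ≈ 186.22 → 187.
Reduction: 214 − 187 = 27.

27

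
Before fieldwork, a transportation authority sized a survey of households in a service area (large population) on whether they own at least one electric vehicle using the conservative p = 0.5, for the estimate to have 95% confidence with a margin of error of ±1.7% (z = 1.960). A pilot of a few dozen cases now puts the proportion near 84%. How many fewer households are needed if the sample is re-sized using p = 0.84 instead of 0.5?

1537

Conservative (p = 0.5): n = 1.960² × 0.25 / 0.017² ≈ 3323.18 → 3324.
Using p = 0.84: p(1−p) = 0.1344, so n = 1.960² × 0.1344 / 0.017² ≈ 1786.54 → 1787.
Reduction: 3324 − 1787 = 1537.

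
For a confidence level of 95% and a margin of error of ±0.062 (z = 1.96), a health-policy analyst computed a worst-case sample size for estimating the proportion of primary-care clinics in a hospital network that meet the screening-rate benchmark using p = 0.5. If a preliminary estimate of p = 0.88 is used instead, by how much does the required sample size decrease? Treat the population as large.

Conservative (p = 0.5): n = 1.96² × 0.25 / 0.062² ≈ 249.84 → 250.
Using p = 0.88: p(1−p) = 0.1056, so n = 1.96² × 0.1056 / 0.062² ≈ 105.53 → 106.
Reduction: 250 − 106 = 144.

144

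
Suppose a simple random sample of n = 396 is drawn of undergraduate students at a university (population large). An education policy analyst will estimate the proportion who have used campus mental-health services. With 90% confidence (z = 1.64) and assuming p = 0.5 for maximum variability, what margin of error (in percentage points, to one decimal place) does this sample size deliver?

SE(p̂) = √[p(1−p)/n] = √[0.2500/396] = 0.02513.
E = z × SE = 1.64 × 0.02513 = 0.04121, or 4.1 percentage points.

4.1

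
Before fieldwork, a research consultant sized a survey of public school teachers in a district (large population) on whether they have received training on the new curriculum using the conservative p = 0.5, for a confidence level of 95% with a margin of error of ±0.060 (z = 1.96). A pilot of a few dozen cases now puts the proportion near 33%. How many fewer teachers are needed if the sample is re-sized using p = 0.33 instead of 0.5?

Conservative (p = 0.5): n = 1.96² × 0.25 / 0.060² ≈ 266.78 → 267.
Using p = 0.33: p(1−p) = 0.2211, so n = 1.96² × 0.2211 / 0.060² ≈ 235.94 → 236.
Reduction: 267 − 236 = 31.

31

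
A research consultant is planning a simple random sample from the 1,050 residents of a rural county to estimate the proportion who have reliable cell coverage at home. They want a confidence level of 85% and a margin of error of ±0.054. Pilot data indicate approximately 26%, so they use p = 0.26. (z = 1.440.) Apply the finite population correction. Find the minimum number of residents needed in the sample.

Unadjusted: n₀ = 1.440² × 0.26 × 0.74 / 0.054² ≈ 136.82, so n₀ = 137.
Finite population correction with N = 1,050: n = n₀ / (1 + (n₀−1)/N) = 137 / (1 + 136/1050) = 137 / 1.1295 ≈ 121.29.
Rounding up, n = 122.

122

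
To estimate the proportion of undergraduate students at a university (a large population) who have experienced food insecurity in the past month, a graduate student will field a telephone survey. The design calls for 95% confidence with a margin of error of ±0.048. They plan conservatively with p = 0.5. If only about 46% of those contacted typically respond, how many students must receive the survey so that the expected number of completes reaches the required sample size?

For 95% confidence, z = 1.96.
Completed interviews needed: n₀ = 1.96² × 0.2500 / 0.048² ≈ 416.84 → 417.
At a 46% response rate, contacts needed = 417 / 0.46 ≈ 906.52 → 907.

907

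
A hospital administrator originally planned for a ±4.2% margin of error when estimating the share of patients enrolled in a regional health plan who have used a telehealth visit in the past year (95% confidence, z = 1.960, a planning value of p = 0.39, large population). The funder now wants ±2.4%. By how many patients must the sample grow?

At ±4.2%: n = 1.960² × 0.2379 / 0.042² ≈ 518.09 → 519.
At ±2.4%: n = 1.960² × 0.2379 / 0.024² ≈ 1586.66 → 1587.
Additional respondents: 1587 − 519 = 1068.

1068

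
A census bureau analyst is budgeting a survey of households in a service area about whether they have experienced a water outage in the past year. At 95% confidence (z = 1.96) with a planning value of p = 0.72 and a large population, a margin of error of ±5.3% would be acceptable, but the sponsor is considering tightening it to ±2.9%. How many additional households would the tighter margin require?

645

At ±5.3%: n = 1.96² × 0.2016 / 0.053² ≈ 275.71 → 276.
At ±2.9%: n = 1.96² × 0.2016 / 0.029² ≈ 920.89 → 921.
Additional respondents: 921 − 276 = 645.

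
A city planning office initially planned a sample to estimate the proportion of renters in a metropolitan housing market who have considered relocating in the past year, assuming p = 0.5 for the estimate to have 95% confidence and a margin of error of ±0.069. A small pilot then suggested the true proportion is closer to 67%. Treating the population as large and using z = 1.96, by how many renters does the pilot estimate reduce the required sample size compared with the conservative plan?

Conservative (p = 0.5): n = 1.96² × 0.25 / 0.069² ≈ 201.72 → 202.
Using p = 0.67: p(1−p) = 0.2211, so n = 1.96² × 0.2211 / 0.069² ≈ 178.40 → 179.
Reduction: 202 − 179 = 23.

23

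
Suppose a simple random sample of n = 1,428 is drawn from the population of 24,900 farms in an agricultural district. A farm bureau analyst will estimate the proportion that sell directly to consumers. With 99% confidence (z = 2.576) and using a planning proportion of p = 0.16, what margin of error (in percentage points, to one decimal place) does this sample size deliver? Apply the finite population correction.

Finite-population factor: (N−n)/(N−1) = (24900−1428)/(24900−1) = 0.9427.
SE(p̂) = √[p(1−p)/n · (N−n)/(N−1)] = √[0.1344/1428 × 0.9427] = 0.00942.
E = z × SE = 2.576 × 0.00942 = 0.02426 ≈ 2.4 percentage points.

2.4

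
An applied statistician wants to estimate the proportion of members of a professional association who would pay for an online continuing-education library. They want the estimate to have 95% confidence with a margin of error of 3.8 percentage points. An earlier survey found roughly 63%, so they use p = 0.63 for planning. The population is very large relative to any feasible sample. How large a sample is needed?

621

For 95% confidence, z = 1.960.
With p = 0.63, p(1−p) = 0.2331.
n = z²·p(1−p)/E² = 1.960² × 0.2331 / 0.038² = 3.8416 × 0.2331 / 0.001444 ≈ 620.14.
Rounding up gives n = 621.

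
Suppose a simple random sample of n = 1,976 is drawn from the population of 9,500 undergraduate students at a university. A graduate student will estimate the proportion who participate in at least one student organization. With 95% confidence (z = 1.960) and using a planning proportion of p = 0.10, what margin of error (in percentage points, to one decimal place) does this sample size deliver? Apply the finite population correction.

1.2

Finite-population factor: (N−n)/(N−1) = (9500−1976)/(9500−1) = 0.7921.
SE(p̂) = √[p(1−p)/n · (N−n)/(N−1)] = √[0.0900/1976 × 0.7921] = 0.00601.
E = z × SE = 1.960 × 0.00601 = 0.01177 ≈ 1.2 percentage points.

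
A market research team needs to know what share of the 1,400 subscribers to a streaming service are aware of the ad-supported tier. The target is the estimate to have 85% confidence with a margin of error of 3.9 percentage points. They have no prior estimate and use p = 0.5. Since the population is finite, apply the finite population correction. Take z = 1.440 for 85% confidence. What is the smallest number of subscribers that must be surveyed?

275

Unadjusted: n₀ = 1.440² × 0.50 × 0.50 / 0.039² ≈ 340.83, so n₀ = 341.
Finite population correction with N = 1,400: n = n₀ / (1 + (n₀−1)/N) = 341 / (1 + 340/1400) = 341 / 1.2429 ≈ 274.37.
Rounding up, n = 275.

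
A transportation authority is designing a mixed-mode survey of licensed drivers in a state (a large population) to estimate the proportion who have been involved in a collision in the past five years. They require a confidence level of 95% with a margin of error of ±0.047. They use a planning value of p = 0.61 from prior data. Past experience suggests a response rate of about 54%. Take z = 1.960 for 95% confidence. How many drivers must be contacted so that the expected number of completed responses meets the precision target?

767

Completed interviews needed: n₀ = 1.960² × 0.2379 / 0.047² ≈ 413.72 → 414.
At a 54% response rate, contacts needed = 414 / 0.54 ≈ 766.67 → 767.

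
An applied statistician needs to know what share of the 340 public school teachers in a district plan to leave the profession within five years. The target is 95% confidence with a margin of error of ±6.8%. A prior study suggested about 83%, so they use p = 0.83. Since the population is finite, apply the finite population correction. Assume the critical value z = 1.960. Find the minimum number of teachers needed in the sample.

Unadjusted: n₀ = 1.960² × 0.83 × 0.17 / 0.068² ≈ 117.23, so n₀ = 118.
Finite population correction with N = 340: n = n₀ / (1 + (n₀−1)/N) = 118 / (1 + 117/340) = 118 / 1.3441 ≈ 87.79.
Rounding up, n = 88.

88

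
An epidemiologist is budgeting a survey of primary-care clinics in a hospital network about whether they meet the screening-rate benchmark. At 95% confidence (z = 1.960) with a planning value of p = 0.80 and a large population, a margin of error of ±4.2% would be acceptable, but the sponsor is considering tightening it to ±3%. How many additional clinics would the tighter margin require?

At ±4.2%: n = 1.960² × 0.1600 / 0.042² ≈ 348.44 → 349.
At ±3%: n = 1.960² × 0.1600 / 0.030² ≈ 682.95 → 683.
Additional respondents: 683 − 349 = 334.

334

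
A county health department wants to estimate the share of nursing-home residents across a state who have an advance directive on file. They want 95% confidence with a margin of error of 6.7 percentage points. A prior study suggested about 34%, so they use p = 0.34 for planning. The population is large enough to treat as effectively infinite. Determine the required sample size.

193

For 95% confidence, z = 1.960.
With p = 0.34, p(1−p) = 0.2244.
n = z²·p(1−p)/E² = 1.960² × 0.2244 / 0.067² = 3.8416 × 0.2244 / 0.004489 ≈ 192.04.
Rounding up gives n = 193.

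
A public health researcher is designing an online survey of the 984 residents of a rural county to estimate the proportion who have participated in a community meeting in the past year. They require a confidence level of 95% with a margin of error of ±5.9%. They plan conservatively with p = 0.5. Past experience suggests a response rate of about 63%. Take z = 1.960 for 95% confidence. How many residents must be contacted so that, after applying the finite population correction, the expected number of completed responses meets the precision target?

Completed interviews needed (unadjusted): n₀ = 1.960² × 0.2500 / 0.059² ≈ 275.90 → 276.
FPC for N = 984: n = 276 / (1 + 275/984) = 276 / 1.2795 ≈ 215.71 → 216.
At a 63% response rate, contacts needed = 216 / 0.63 ≈ 342.86 → 343.

343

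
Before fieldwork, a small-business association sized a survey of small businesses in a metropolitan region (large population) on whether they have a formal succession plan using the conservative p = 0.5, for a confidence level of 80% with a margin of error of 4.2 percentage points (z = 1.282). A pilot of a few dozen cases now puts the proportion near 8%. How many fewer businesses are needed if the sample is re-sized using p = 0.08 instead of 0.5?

Conservative (p = 0.5): n = 1.282² × 0.25 / 0.042² ≈ 232.93 → 233.
Using p = 0.08: p(1−p) = 0.0736, so n = 1.282² × 0.0736 / 0.042² ≈ 68.57 → 69.
Reduction: 233 − 69 = 164.

164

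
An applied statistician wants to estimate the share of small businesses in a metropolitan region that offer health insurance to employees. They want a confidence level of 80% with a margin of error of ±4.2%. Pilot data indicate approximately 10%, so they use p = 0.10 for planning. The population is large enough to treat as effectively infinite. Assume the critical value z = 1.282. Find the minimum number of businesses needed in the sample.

84

With p = 0.10, p(1−p) = 0.0900.
n = z²·p(1−p)/E² = 1.282² × 0.0900 / 0.042² = 1.6435 × 0.0900 / 0.001764 ≈ 83.85.
Rounding up gives n = 84.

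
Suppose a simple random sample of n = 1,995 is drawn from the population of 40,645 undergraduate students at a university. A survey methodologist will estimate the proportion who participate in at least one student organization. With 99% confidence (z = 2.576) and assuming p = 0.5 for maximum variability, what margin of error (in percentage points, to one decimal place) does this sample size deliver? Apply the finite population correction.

Finite-population factor: (N−n)/(N−1) = (40645−1995)/(40645−1) = 0.9509.
SE(p̂) = √[p(1−p)/n · (N−n)/(N−1)] = √[0.2500/1995 × 0.9509] = 0.01092.
E = z × SE = 2.576 × 0.01092 = 0.02812 ≈ 2.8 percentage points.

2.8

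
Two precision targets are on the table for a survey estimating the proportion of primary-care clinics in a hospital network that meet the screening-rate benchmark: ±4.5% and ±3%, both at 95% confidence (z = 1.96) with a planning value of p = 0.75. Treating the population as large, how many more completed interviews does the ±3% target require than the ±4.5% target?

At ±4.5%: n = 1.96² × 0.1875 / 0.045² ≈ 355.70 → 356.
At ±3%: n = 1.96² × 0.1875 / 0.030² ≈ 800.33 → 801.
Additional respondents: 801 − 356 = 445.

445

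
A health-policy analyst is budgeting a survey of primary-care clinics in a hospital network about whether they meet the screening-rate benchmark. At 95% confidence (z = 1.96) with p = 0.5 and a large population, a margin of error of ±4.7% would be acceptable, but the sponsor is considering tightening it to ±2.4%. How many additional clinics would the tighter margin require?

1233

At ±4.7%: n = 1.96² × 0.2500 / 0.047² ≈ 434.77 → 435.
At ±2.4%: n = 1.96² × 0.2500 / 0.024² ≈ 1667.36 → 1668.
Additional respondents: 1668 − 435 = 1233.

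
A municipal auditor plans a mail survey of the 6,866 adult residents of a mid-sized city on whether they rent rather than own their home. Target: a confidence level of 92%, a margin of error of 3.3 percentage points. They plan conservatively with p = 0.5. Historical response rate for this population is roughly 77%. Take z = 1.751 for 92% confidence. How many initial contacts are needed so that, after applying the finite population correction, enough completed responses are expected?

Completed interviews needed (unadjusted): n₀ = 1.751² × 0.2500 / 0.033² ≈ 703.86 → 704.
FPC for N = 6,866: n = 704 / (1 + 703/6866) = 704 / 1.1024 ≈ 638.61 → 639.
At a 77% response rate, contacts needed = 639 / 0.77 ≈ 829.87 → 830.

830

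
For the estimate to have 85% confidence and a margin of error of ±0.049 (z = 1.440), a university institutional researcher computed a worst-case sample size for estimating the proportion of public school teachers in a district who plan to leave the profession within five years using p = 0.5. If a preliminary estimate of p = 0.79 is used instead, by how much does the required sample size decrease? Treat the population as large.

Conservative (p = 0.5): n = 1.440² × 0.25 / 0.049² ≈ 215.91 → 216.
Using p = 0.79: p(1−p) = 0.1659, so n = 1.440² × 0.1659 / 0.049² ≈ 143.28 → 144.
Reduction: 216 − 144 = 72.

72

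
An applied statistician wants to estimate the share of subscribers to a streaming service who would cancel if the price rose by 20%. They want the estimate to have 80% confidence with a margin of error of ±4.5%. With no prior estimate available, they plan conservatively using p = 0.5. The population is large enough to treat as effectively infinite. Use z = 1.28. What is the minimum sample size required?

With p = 0.5, p(1−p) = 0.25.
n = z²·p(1−p)/E² = 1.28² × 0.2500 / 0.045² = 1.6384 × 0.2500 / 0.002025 ≈ 202.27.
Rounding up gives n = 203.

203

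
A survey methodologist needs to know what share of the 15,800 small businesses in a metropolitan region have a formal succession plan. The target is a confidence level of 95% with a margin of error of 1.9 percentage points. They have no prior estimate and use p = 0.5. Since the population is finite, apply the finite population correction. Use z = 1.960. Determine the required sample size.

2278

Unadjusted: n₀ = 1.960² × 0.50 × 0.50 / 0.019² ≈ 2660.39, so n₀ = 2661.
Finite population correction with N = 15,800: n = n₀ / (1 + (n₀−1)/N) = 2661 / (1 + 2660/15800) = 2661 / 1.1684 ≈ 2277.56.
Rounding up, n = 2278.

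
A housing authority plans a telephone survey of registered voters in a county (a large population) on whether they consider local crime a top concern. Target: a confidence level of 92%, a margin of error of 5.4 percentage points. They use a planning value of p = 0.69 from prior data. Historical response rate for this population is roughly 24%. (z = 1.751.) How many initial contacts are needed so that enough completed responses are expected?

938

Completed interviews needed: n₀ = 1.751² × 0.2139 / 0.054² ≈ 224.90 → 225.
At a 24% response rate, contacts needed = 225 / 0.24 ≈ 937.50 → 938.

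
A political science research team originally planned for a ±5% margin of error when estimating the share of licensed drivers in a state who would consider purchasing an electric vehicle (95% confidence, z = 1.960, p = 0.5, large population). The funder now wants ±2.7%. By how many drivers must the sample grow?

At ±5%: n = 1.960² × 0.2500 / 0.050² ≈ 384.16 → 385.
At ±2.7%: n = 1.960² × 0.2500 / 0.027² ≈ 1317.42 → 1318.
Additional respondents: 1318 − 385 = 933.

933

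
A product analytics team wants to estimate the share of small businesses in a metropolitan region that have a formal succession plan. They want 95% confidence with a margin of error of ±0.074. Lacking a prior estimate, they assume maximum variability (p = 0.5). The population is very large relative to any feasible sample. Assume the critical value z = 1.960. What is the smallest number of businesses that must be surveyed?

With p = 0.5, p(1−p) = 0.25.
n = z²·p(1−p)/E² = 1.960² × 0.2500 / 0.074² = 3.8416 × 0.2500 / 0.005476 ≈ 175.38.
Rounding up gives n = 176.

176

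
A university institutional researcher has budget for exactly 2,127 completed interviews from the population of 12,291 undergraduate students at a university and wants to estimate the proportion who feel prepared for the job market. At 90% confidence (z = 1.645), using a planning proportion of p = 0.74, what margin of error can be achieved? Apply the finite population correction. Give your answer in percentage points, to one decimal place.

1.4

Finite-population factor: (N−n)/(N−1) = (12291−2127)/(12291−1) = 0.8270.
SE(p̂) = √[p(1−p)/n · (N−n)/(N−1)] = √[0.1924/2127 × 0.8270] = 0.00865.
E = z × SE = 1.645 × 0.00865 = 0.01423 ≈ 1.4 percentage points.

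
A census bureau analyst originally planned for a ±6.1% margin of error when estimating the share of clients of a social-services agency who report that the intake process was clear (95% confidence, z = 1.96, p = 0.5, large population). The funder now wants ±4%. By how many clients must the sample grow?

At ±6.1%: n = 1.96² × 0.2500 / 0.061² ≈ 258.10 → 259.
At ±4%: n = 1.96² × 0.2500 / 0.040² ≈ 600.25 → 601.
Additional respondents: 601 − 259 = 342.

342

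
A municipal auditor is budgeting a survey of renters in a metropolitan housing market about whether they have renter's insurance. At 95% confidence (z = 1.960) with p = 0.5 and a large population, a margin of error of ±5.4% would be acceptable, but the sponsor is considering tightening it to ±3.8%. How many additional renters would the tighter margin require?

At ±5.4%: n = 1.960² × 0.2500 / 0.054² ≈ 329.36 → 330.
At ±3.8%: n = 1.960² × 0.2500 / 0.038² ≈ 665.10 → 666.
Additional respondents: 666 − 330 = 336.

336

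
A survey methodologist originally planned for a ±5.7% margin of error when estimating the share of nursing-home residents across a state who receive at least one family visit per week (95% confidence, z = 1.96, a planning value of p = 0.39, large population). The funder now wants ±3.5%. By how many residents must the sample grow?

At ±5.7%: n = 1.96² × 0.2379 / 0.057² ≈ 281.29 → 282.
At ±3.5%: n = 1.96² × 0.2379 / 0.035² ≈ 746.05 → 747.
Additional respondents: 747 − 282 = 465.

465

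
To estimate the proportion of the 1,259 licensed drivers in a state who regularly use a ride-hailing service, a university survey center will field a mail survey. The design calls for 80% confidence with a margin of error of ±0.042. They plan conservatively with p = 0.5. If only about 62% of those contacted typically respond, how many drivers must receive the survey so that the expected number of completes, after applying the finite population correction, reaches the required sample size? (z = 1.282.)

Completed interviews needed (unadjusted): n₀ = 1.282² × 0.2500 / 0.042² ≈ 232.93 → 233.
FPC for N = 1,259: n = 233 / (1 + 232/1259) = 233 / 1.1843 ≈ 196.75 → 197.
At a 62% response rate, contacts needed = 197 / 0.62 ≈ 317.74 → 318.

318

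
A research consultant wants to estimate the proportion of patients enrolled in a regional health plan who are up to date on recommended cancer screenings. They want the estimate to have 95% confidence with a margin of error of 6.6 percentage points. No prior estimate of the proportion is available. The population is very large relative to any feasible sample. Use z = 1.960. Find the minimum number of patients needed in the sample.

221

With no prior estimate, use p = 0.5, giving p(1−p) = 0.25.
n = z²·p(1−p)/E² = 1.960² × 0.2500 / 0.066² = 3.8416 × 0.2500 / 0.004356 ≈ 220.48.
Rounding up gives n = 221.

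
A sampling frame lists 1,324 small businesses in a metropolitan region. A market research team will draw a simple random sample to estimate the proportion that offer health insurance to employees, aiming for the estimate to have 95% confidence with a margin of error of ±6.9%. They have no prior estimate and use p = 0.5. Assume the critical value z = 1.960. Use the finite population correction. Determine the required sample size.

176

Unadjusted: n₀ = 1.960² × 0.50 × 0.50 / 0.069² ≈ 201.72, so n₀ = 202.
Finite population correction with N = 1,324: n = n₀ / (1 + (n₀−1)/N) = 202 / (1 + 201/1324) = 202 / 1.1518 ≈ 175.38.
Rounding up, n = 176.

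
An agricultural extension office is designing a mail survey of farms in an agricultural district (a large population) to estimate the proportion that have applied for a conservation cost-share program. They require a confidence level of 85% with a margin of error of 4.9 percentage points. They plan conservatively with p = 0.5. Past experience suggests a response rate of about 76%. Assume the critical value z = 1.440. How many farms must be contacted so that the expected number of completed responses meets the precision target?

285

Completed interviews needed: n₀ = 1.440² × 0.2500 / 0.049² ≈ 215.91 → 216.
At a 76% response rate, contacts needed = 216 / 0.76 ≈ 284.21 → 285.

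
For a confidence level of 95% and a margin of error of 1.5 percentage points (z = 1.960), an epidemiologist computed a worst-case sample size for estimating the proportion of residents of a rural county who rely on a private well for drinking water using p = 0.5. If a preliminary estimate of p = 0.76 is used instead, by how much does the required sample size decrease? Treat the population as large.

Conservative (p = 0.5): n = 1.960² × 0.25 / 0.015² ≈ 4268.44 → 4269.
Using p = 0.76: p(1−p) = 0.1824, so n = 1.960² × 0.1824 / 0.015² ≈ 3114.26 → 3115.
Reduction: 4269 − 3115 = 1154.

1154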